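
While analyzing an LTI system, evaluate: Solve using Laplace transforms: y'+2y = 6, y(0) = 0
Take L of both sides: sY(s)-0+2Y(s) = 6/s
Y(s)(s+2) = 6/s+0
Y(s) = 6/(s(s+2))+0/(s+2)
Partial fractions: 6/(s(s+2)) = 3/s - 3/(s+2)
So Y(s) = 3/s - 3/(s+2)
Inverse transform (L^(-1){1/s} = 1, L^(-1){1/(s+2)} = e^(-2t)):

Answer: y(t) = 3-3·e^(-2t)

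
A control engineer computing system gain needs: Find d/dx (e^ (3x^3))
Chain rule: d/dx[e^u] = e^u · u' where u = 3x^3
u' = 9x^2

Answer: 9x^2·e^(3x^3)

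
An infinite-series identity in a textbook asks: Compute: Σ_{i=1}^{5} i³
Using formula: Σ i^3=[n(n+1)/2]²=[5·6/2]²=225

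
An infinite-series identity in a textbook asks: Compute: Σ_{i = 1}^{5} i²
Using formula: Σ i^2 = n(n+1)(2n+1)/6 = 5·6·11/6 = 55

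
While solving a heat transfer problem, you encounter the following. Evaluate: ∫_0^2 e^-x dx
Antiderivative: -e^-x
Evaluate: -(e^-2 - 1)

Answer: (e^-2 - 1)/(-1)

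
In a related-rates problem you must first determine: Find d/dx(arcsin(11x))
d/dx[arcsin(u)]=u'/√(1-u²), u=11x, u'=11

Answer: 11/√(1 - 121x²)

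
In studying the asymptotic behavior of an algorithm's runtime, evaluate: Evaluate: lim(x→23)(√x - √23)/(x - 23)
Multiply by conjugate (√x+√23)/(√x+√23):
=(x - 23)/((x - 23)(√x+√23))=1/(√x+√23)
As x → 23: 1/(2√23)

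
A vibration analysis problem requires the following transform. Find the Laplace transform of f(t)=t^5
L{t^n}=n!/s^(n+1)
L{t^5}=5!/s^6=120/s^6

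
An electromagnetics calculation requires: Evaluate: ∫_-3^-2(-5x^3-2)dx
Step 1: Find antiderivative F(x) = (-5/4)x^4-2x
Step 2: F(-2) - F(-3) = -16 - (-381/4) = 317/4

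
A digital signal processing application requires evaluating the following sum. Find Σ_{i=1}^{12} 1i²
= 1·n(n + 1)(2n + 1)/6 = 1·12·13·25/6 = 650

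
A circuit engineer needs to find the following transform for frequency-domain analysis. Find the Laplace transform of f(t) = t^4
L{t^n} = n!/s^(n + 1)
L{t^4} = 4!/s^5 = 24/s^5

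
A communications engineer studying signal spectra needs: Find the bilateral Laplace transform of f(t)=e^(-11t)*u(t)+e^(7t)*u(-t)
For e^(-11t) * u(t): L=1/(s + 11), Re(s) > -11
For e^(7t) * u(-t): L=-1/(s-7), Re(s) < 7
Combined: F(s)=1/(s + 11) - 1/(s-7), -11 < Re(s) < 7

Answer: 1/(s + 11) - 1/(s-7), ROC: -11 < Re(s) < 7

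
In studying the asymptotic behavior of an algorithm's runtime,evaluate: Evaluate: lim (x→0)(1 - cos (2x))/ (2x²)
Using 1-cos(u) ≈ u²/2 for small u:
(1-cos(2x)) ≈ (2x)²/2=4x²/2
So limit=4/(2·2)=1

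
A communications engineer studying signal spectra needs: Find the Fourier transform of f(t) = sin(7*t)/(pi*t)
sin(W * t)/(pi * t)=(W/pi) * sinc(W * t/pi) is the impulse response of the ideal low-pass filter with cutoff W (here W=7).
Its Fourier transform is a rectangular function:
F(omega)=1 for |omega| < 7, 0 otherwise

Answer: rect(omega/14) [i.e., 1 for |omega| < 7, 0 otherwise]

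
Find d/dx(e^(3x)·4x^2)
Product rule: (fg)' = f'g + fg'
f = e^(3x), f' = 3·e^(3x)
g = 4x^2, g' = 8x

Answer: 12·e^(3x)·x^2 + 8·e^(3x)·x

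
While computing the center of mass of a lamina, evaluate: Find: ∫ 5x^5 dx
Using power rule: ∫ 5x^5 dx = 5/6 x^6+C = (5/6)x^6+C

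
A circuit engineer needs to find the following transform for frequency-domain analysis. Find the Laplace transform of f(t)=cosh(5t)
L{cosh(at)} = s/(s²-a²)
L{cosh(5t)} = s/(s²-25)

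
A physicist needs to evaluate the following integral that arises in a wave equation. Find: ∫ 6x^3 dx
Using power rule: ∫ 6x^3 dx=6/4 x^4 + C=(3/2)x^4 + C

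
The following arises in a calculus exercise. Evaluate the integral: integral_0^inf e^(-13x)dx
integral_0^inf e^(-13x) dx=[-1/13 * e^(-13x)]_0^inf
=0 - (-1/13)=1/13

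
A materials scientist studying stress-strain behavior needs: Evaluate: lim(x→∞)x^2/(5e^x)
Apply L'Hôpital 2 times (∞/∞ each time):
Eventually get 2!/(5e^x) → 0

Answer: 0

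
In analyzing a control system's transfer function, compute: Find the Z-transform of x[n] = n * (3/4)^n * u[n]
Using the property Z{n * a^n * u[n]}=az/(z-a)^2
With a=3/4: X(z)=(3/4)z/(z - 3/4)^2, |z| > 3/4

Answer: (3/4)z/(z - 3/4)^2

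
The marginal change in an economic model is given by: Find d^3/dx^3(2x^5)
Apply power rule 3 times:
d^1: 10x^4
d^2: 40x^3
d^3: 120x^2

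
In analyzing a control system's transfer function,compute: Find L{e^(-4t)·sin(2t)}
First shifting: L{e^(at)f(t)}=F(s-a)
L{sin(2t)}=2/(s²+4)
Shift: 2/((s+4)²+4)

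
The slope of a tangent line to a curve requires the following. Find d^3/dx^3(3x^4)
Apply power rule 3 times:
d^1: 12x^3
d^2: 36x^2
d^3: 72x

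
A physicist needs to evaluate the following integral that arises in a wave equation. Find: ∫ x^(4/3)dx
Power rule: ∫ x^(4/3) dx=x^(7/3)/(7/3)+C

Answer: (3/7)·x^(7/3)+C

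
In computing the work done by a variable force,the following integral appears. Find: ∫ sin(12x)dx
Using substitution u=12x: ∫ sin(u) du/12=-cos(u)/12 + C

Answer: (-1/12)cos(12x) + C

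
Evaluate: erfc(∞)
erfc(x)=1 - erf(x); erfc(∞)=1 - erf(∞)=1 - 1=0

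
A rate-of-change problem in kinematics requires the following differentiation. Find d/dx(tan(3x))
Chain rule: d/dx[tan(u)] = sec²(u)·u' where u = 3x
u' = 3

Answer: 3·sec²(3x)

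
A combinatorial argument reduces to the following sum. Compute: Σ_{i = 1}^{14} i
Using formula: Σ i^1 = n(n + 1)/2 = 14·15/2 = 105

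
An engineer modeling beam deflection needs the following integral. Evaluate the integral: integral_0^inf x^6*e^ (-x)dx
This is a Gamma integral. Substitute u=1x:
integral_0^inf x^6*e^(-x) dx=(1/1^7) integral_0^inf u^6*e^(-u) du
=Gamma(7)/1^7=6!/1^7=720/1

Answer: 720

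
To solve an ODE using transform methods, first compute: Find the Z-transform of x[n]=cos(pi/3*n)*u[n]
Z{cos(w0 * n) * u[n]} = z(z - cos(w0))/(z^2-2z * cos(w0)+1)
With w0 = pi/3: X(z) = z(z - cos(pi/3))/(z^2-2z * cos(pi/3)+1)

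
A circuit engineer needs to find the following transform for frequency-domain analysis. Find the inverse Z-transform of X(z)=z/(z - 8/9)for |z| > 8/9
Standard pair: z/(z-a) <-> a^n*u[n] for causal signals
With a=8/9: x[n]=(8/9)^n*u[n]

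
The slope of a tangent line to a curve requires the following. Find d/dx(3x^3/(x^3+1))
Quotient rule: (f/g)'=(f'g - fg')/g²
f=3x^3, f'=9x^2
g=x^3+1, g'=3x^2

Answer: (9x^2·(x^3+1)-9x^5)/(x^3+1)²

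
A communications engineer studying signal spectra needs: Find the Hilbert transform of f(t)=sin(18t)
The Hilbert transform shifts each frequency component by -pi/2.
H{sin(wt)}=-cos(wt)
With w=18: H{sin(18t)}=-cos(18t)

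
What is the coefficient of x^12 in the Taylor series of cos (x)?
cos(x) = Σ (-1)^k x^(2k)/(2k)!
For x^12: (-1)^6/12! = 1/479001600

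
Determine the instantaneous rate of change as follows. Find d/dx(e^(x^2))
Chain rule: d/dx[e^u]=e^u · u' where u=x^2
u'=2x

Answer: 2x·e^(x^2)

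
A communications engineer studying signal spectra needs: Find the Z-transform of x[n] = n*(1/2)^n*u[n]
Using the property Z{n * a^n * u[n]}=az/(z-a)^2
With a=1/2: X(z)=(1/2)z/(z - 1/2)^2, |z| > 1/2

Answer: (1/2)z/(z - 1/2)^2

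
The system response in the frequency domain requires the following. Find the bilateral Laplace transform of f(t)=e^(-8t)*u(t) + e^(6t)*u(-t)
For e^(-8t)*u(t): L = 1/(s + 8), Re(s) > -8
For e^(6t)*u(-t): L = -1/(s-6), Re(s) < 6
Combined: F(s) = 1/(s + 8) - 1/(s-6), -8 < Re(s) < 6

Answer: 1/(s + 8) - 1/(s-6), ROC: -8 < Re(s) < 6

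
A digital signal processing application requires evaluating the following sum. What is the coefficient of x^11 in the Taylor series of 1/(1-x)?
1/(1-x) = Σ x^n for |x|<1
All coefficients are 1

Answer: 1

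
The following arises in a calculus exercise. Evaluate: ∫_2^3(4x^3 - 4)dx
Step 1: Find antiderivative F(x) = x^4 - 4x
Step 2: F(3) - F(2) = 69 - (8) = 61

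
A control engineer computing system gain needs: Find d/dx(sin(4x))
Chain rule: d/dx[sin(u)] = cos(u)·u' where u = 4x
u' = 4

Answer: 4·cos(4x)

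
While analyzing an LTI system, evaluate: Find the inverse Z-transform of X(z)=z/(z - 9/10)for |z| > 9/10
Standard pair: z/(z-a) <-> a^n * u[n] for causal signals
With a=9/10: x[n]=(9/10)^n * u[n]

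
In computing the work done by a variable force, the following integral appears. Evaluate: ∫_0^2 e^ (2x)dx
Antiderivative: (1/2)e^(2x)
Evaluate: (1/2)(e^4 - 1)

Answer: (e^4 - 1)/2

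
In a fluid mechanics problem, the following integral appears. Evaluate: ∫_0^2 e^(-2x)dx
Antiderivative: (1/(-2))e^(-2x)
Evaluate: (1/(-2))(e^-4-1)

Answer: (e^-4-1)/(-2)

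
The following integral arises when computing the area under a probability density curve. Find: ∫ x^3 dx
Using power rule: ∫ x^3 dx = 1/4 x^4 + C = (1/4)x^4 + C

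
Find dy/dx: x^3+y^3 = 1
Differentiate: 3x^2+3y^2·(dy/dx)=0
dy/dx=-3x^2/(3y^2)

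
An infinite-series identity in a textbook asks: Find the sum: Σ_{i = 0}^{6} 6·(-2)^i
Geometric series: S = a(1 - r^n)/(1 - r)
a = 6, r = -2, n = 7
S = 6(1+128)/3 = 258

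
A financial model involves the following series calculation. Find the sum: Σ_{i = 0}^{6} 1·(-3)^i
Geometric series: S = a(1 - r^n)/(1 - r)
a = 1, r = -3, n = 7
S = 1(1+2187)/4 = 547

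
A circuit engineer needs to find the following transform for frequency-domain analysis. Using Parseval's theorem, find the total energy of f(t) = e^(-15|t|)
Parseval's theorem: E = integral |f(t)|^2 dt = (1/2pi) integral |F(omega)|^2 domega
E = integral_{-inf}^{inf} e^(-30|t|) dt = 2*integral_0^inf e^(-30t) dt = 2/(2*15) = 1/15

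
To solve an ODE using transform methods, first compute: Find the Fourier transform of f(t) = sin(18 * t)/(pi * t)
sin(W * t)/(pi * t)=(W/pi) * sinc(W * t/pi) is the impulse response of the ideal low-pass filter with cutoff W (here W=18).
Its Fourier transform is a rectangular function:
F(omega)=1 for |omega| < 18, 0 otherwise

Answer: rect(omega/36) [i.e., 1 for |omega| < 18, 0 otherwise]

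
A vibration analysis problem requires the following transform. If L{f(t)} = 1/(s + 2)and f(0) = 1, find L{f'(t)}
L{f'(t)}=s·F(s) - f(0)=s/(s + 2) - 1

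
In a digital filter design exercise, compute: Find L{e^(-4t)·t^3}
First shifting: L{e^(at)f(t)}=F(s-a)
L{t^3}=6/s^4
Shift s → s + 4: 6/(s + 4)^4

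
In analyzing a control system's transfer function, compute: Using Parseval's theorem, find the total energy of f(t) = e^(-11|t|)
Parseval's theorem: E = integral |f(t)|^2 dt = (1/2pi) integral |F(omega)|^2 domega
E = integral_{-inf}^{inf} e^(-22|t|) dt = 2 * integral_0^inf e^(-22t) dt = 2/(2 * 11) = 1/11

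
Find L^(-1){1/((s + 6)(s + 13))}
Partial fractions: 1/((s+6)(s+13))=A/(s+6)+B/(s+13)
Cover-up: A=1/(s+13)|_{s=-6}=1/7; B=1/(s+6)|_{s=-13}=-1/7
L^(-1)=(1/7)e^(-6t) - (1/7)e^(-13t)

Answer: (1/7)(e^(-6t) - e^(-13t))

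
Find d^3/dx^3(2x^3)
Apply power rule 3 times:
d^1: 6x^2
d^2: 12x
d^3: 12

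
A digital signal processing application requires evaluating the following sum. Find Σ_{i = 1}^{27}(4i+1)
=4·Σ i+1·27=4·378+27=1539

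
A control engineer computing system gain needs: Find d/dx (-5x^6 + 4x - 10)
Power rule: d/dx(ax^n)=n·a·x^(n-1)
Term by term: -30·x^5+4

Answer: -30x^5+4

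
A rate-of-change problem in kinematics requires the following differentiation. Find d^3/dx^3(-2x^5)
Apply power rule 3 times:
d^1: -10x^4
d^2: -40x^3
d^3: -120x^2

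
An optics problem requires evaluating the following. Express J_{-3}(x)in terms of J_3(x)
For integer n: J_{-n}(x) = (-1)^n J_n(x)
With n = 3: J_{-3}(x) = (-1)^3 J_3(x) = -J_3(x)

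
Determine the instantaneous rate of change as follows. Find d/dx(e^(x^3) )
Chain rule: d/dx[e^u]=e^u · u' where u=x^3
u'=3x^2

Answer: 3x^2·e^(x^3)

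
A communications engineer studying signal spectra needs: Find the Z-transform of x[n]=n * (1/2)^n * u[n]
Using the property Z{n*a^n*u[n]} = az/(z-a)^2
With a = 1/2: X(z) = (1/2)z/(z - 1/2)^2, |z| > 1/2

Answer: (1/2)z/(z - 1/2)^2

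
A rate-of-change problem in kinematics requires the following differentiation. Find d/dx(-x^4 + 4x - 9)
Power rule: d/dx(ax^n) = n·a·x^(n-1)
Term by term: -4·x^3 + 4

Answer: -4x^3 + 4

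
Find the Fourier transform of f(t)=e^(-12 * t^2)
The Fourier transform of a Gaussian e^(-a * t^2) is sqrt(pi/a) * e^(-omega^2/(4a)).
With a=12: F(omega)=sqrt(pi/12) * e^(-omega^2/48)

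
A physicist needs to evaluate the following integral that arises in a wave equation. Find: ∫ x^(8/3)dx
Power rule: ∫ x^(8/3) dx = x^(11/3)/(11/3)+C

Answer: (3/11)·x^(11/3)+C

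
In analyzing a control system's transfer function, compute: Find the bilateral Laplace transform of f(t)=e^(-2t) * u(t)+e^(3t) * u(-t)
For e^(-2t)*u(t): L = 1/(s+2), Re(s) > -2
For e^(3t)*u(-t): L = -1/(s-3), Re(s) < 3
Combined: F(s) = 1/(s+2)-1/(s-3), -2 < Re(s) < 3

Answer: 1/(s+2)-1/(s-3), ROC: -2 < Re(s) < 3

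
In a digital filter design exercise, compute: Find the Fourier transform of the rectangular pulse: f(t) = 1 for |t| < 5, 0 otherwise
F(omega)=integral from -5 to 5 of e^(-j*omega*t) dt
=2*sin(5*omega)/omega=10*sinc(5*omega/pi)

Answer: 2*sin(5*omega)/omega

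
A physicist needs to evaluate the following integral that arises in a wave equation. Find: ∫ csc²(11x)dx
Since d/dx[-cot(11x)] = 11csc²(11x), integral = -cot(11x)/11+C

Answer: (-1/11)cot(11x)+C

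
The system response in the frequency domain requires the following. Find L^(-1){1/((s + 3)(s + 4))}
Partial fractions: 1/((s + 3)(s + 4)) = A/(s + 3) + B/(s + 4)
Cover-up: A = 1/(s + 4)|_{s = -3} = 1; B = 1/(s + 3)|_{s = -4} = -1
L^(-1) = e^(-3t) - e^(-4t)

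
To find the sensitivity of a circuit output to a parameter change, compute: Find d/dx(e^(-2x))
Chain rule: d/dx[e^u] = e^u · u' where u = -2x
u' = -2

Answer: -2·e^(-2x)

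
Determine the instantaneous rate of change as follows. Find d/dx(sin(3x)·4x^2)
Product rule: (fg)' = f'g+fg'
f = sin(3x), f' = 3·cos(3x)
g = 4x^2, g' = 8x

Answer: 12·cos(3x)·x^2+8·sin(3x)·x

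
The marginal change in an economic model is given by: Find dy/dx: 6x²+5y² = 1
Differentiate: 12x+10y·(dy/dx) = 0
dy/dx = -12x/(10y) = -(6/5)·(x/y)

Answer: dy/dx = -(6/5)·(x/y)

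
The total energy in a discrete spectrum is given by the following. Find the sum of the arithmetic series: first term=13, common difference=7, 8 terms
Last term: a_n = 13+(8-1)·7 = 62
Sum = n(a_1+a_n)/2 = 8(13+62)/2 = 300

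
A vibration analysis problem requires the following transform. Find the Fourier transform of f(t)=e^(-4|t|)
Using the standard pair: F{e^(-a|t|)}=2a/(a^2 + omega^2)
With a=4: F(omega)=8/(16 + omega^2)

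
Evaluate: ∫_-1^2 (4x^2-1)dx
Step 1: Find antiderivative F(x) = (4/3)x^3 - x
Step 2: F(2) - F(-1) = 26/3 - (-1/3) = 9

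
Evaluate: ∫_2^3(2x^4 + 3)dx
Step 1: Find antiderivative F(x) = (2/5)x^5+3x
Step 2: F(3) - F(2) = 531/5 - (94/5) = 437/5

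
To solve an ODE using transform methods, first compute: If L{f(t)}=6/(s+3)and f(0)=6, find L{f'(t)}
L{f'(t)} = s·F(s) - f(0) = 6s/(s + 3) - 6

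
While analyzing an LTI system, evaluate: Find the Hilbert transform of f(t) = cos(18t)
The Hilbert transform shifts each frequency component by -pi/2.
H{cos(wt)}=sin(wt)
With w=18: H{cos(18t)}=sin(18t)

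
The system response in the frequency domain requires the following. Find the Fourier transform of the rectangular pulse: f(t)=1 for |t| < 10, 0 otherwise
F(omega) = integral from -10 to 10 of e^(-j * omega * t) dt
= 2 * sin(10 * omega)/omega = 20 * sinc(10 * omega/pi)

Answer: 2 * sin(10 * omega)/omega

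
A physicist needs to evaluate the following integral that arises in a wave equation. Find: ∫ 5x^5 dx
Using power rule: ∫ 5x^5 dx = 5/6 x^6+C = (5/6)x^6+C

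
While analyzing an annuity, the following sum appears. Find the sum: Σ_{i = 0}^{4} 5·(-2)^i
Geometric series: S = a(1 - r^n)/(1 - r)
a = 5, r = -2, n = 5
S = 5(1 + 32)/3 = 55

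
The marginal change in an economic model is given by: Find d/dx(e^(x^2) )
Chain rule: d/dx[e^u]=e^u · u' where u=x^2
u'=2x

Answer: 2x·e^(x^2)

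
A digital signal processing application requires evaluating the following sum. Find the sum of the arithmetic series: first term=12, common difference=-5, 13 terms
Last term: a_n = 12 + (13 - 1)·-5 = -48
Sum = n(a_1 + a_n)/2 = 13(12 + (-48))/2 = -234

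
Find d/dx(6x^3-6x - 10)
Power rule: d/dx(ax^n)=n·a·x^(n-1)
Term by term: 18·x^2-6

Answer: 18x^2-6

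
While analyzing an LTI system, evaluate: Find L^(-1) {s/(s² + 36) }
L^(-1){s/(s²+w²)} = cos(wt)
Here w = 6

Answer: cos(6t)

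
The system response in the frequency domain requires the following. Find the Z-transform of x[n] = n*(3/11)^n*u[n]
Using the property Z{n*a^n*u[n]}=az/(z-a)^2
With a=3/11: X(z)=(3/11)z/(z - 3/11)^2, |z| > 3/11

Answer: (3/11)z/(z - 3/11)^2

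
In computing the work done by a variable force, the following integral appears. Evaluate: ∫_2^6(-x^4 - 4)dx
Step 1: Find antiderivative F(x)=(-1/5)x^5 - 4x
Step 2: F(6) - F(2)=-7896/5 - (-72/5)=-7824/5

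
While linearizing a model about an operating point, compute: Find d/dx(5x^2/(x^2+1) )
Quotient rule: (f/g)'=(f'g - fg')/g²
f=5x^2, f'=10x
g=x^2 + 1, g'=2x

Answer: (10x·(x^2 + 1) - 10x^3)/(x^2 + 1)²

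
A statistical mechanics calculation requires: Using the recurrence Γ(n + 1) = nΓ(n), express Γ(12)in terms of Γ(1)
Γ(12) = 11Γ(11) = 11·10Γ(10) = ... = 11!·Γ(1) = 39916800·Γ(1)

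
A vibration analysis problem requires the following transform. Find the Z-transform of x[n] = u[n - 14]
Using the time-shift property: Z{u[n-14]}=z^(-14) * z/(z-1)
=z^(-13)/(z-1)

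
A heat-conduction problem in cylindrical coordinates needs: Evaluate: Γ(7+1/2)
Γ(n+1/2)=(2n)!√π/(4^n·n!)
=87178291200√π/(16384·5040)=(135135/128)·√π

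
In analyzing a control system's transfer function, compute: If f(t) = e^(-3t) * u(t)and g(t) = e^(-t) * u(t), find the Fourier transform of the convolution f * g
By the convolution theorem: F{f * g}=F(omega) * G(omega)
F(omega)=1/(3+j * omega), G(omega)=1/(1+j * omega)
F{f * g}=1/((3+j * omega)(1+j * omega))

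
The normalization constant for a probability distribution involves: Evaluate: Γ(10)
Γ(n)=(n-1)! for positive integers
Γ(10)=9!=362880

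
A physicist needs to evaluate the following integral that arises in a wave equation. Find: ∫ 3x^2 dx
Using power rule: ∫ 3x^2 dx = 3/3 x^3 + C = x^3 + C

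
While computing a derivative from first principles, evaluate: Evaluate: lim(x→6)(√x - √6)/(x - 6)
Multiply by conjugate (√x+√6)/(√x+√6):
=(x - 6)/((x - 6)(√x+√6))=1/(√x+√6)
As x → 6: 1/(2√6)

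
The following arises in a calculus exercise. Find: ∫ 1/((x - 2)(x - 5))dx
Partial fractions: 1/((x-2)(x-5)) = A/(x-2) + B/(x-5)
A = -1/3, B = 1/3
∫ [-1/3· 1/(x-2) + 1/3· 1/(x-5)] dx
= (1/3)[ln|x-5| - ln|x-2|] + C

Answer: (1/3)·ln|(x-5)/(x-2)| + C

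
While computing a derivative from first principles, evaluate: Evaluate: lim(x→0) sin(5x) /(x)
L'Hôpital (0/0): lim 5cos(5x)/1=5/1

Answer: 5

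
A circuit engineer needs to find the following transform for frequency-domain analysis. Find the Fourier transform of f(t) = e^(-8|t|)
Using the standard pair: F{e^(-a|t|)}=2a/(a^2+omega^2)
With a=8: F(omega)=16/(64+omega^2)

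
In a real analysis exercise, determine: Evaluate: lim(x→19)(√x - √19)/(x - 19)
Multiply by conjugate (√x+√19)/(√x+√19):
= (x - 19)/((x - 19)(√x+√19)) = 1/(√x+√19)
As x → 19: 1/(2√19)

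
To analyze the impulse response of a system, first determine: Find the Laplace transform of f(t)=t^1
L{t^n}=n!/s^(n+1)
L{t^1}=1!/s^2=1/s^2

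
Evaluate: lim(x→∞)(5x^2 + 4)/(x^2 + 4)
Divide numerator and denominator by x^2:
lim (5+4/x^2)/(1+4/x^2)=5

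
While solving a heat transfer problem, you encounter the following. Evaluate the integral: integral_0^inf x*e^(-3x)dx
This is a Gamma integral. Substitute u = 3x (du = 3 dx):
integral_0^inf x*e^(-3x) dx = (1/3^2) integral_0^inf u^1*e^(-u) du
= Gamma(2)/3^2 = 1!/3^2 = 1/9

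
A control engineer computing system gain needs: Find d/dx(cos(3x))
Chain rule: d/dx[cos(u)] = -sin(u)·u' where u = 3x
u' = 3

Answer: -3·sin(3x)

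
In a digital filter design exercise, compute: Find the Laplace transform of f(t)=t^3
L{t^n} = n!/s^(n + 1)
L{t^3} = 3!/s^4 = 6/s^4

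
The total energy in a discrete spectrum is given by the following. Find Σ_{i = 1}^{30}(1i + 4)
=1·Σ i + 4·30=1·465 + 120=585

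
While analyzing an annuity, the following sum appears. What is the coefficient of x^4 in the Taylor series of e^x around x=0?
Taylor series of e^x=Σ x^n/n!
Coefficient of x^4=1/4!=1/24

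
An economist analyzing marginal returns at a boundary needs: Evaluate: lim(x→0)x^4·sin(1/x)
Squeeze theorem: -|x^4| ≤ x^4·sin(1/x) ≤ |x^4|
Since x^4 → 0 as x → 0, by squeeze theorem the limit is 0

Answer: 0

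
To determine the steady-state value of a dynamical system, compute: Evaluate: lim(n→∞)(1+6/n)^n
This is the definition of e^6: lim(1+6/n)^n=e^6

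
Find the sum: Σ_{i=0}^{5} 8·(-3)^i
Geometric series: S = a(1 - r^n)/(1 - r)
a = 8, r = -3, n = 6
S = 8(1-729)/4 = -1456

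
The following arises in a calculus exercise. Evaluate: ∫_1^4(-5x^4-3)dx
Step 1: Find antiderivative F(x) = -x^5 - 3x
Step 2: F(4) - F(1) = -1036 - (-4) = -1032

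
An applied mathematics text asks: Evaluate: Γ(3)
Γ(n) = (n-1)! for positive integers
Γ(3) = 2! = 2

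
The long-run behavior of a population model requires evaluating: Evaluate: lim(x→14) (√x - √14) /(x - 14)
Multiply by conjugate (√x+√14)/(√x+√14):
= (x - 14)/((x - 14)(√x+√14)) = 1/(√x+√14)
As x → 14: 1/(2√14)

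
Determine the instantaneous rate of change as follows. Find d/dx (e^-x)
Chain rule: d/dx[e^u]=e^u · u' where u=-x
u'=-1

Answer: -1·e^-x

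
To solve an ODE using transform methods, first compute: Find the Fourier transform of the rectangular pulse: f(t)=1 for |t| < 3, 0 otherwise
F(omega) = integral from -3 to 3 of e^(-j * omega * t) dt
= 2 * sin(3 * omega)/omega = 6 * sinc(3 * omega/pi)

Answer: 2 * sin(3 * omega)/omega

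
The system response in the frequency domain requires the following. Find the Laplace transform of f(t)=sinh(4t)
L{sinh(at)} = a/(s²-a²)
L{sinh(4t)} = 4/(s²-16)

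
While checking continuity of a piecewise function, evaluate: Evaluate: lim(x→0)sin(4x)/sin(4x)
sin(u) ≈ u for small u:
sin(4x)/sin(4x) ≈ 4x/(4x)=4/4

Answer: 1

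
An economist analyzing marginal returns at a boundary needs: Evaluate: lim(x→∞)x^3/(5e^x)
Apply L'Hôpital 3 times (∞/∞ each time):
Eventually get 3!/(5e^x) → 0

Answer: 0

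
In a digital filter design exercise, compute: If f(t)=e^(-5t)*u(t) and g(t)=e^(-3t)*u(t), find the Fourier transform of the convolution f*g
By the convolution theorem: F{f * g}=F(omega) * G(omega)
F(omega)=1/(5 + j * omega), G(omega)=1/(3 + j * omega)
F{f * g}=1/((5 + j * omega)(3 + j * omega))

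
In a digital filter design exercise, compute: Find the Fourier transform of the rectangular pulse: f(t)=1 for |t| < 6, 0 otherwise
F(omega) = integral from -6 to 6 of e^(-j * omega * t) dt
= 2 * sin(6 * omega)/omega = 12 * sinc(6 * omega/pi)

Answer: 2 * sin(6 * omega)/omega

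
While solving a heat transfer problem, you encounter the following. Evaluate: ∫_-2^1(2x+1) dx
Step 1: Find antiderivative F(x) = x^2+x
Step 2: F(1) - F(-2) = 2 - (2) = 0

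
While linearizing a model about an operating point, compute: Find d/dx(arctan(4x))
d/dx[arctan(u)] = u'/(1 + u²), u = 4x, u' = 4

Answer: 4/(1 + 16x²)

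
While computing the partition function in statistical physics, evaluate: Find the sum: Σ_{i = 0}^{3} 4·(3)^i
Geometric series: S = a(1 - r^n)/(1 - r)
a = 4, r = 3, n = 4
S = 4(1-81)/-2 = 160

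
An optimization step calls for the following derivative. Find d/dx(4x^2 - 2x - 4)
Power rule: d/dx(ax^n)=n·a·x^(n-1)
Term by term: 8·x - 2

Answer: 8x - 2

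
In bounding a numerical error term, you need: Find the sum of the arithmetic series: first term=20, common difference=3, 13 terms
Last term: a_n = 20 + (13 - 1)·3 = 56
Sum = n(a_1 + a_n)/2 = 13(20 + 56)/2 = 494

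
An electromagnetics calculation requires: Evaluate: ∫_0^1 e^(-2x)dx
Antiderivative: (1/(-2))e^(-2x)
Evaluate: (1/(-2))(e^-2-1)

Answer: (e^-2-1)/(-2)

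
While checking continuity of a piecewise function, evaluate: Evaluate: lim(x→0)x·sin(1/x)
Squeeze theorem: -|x| ≤ x·sin(1/x) ≤ |x|
Since x → 0 as x → 0, by squeeze theorem the limit is 0

Answer: 0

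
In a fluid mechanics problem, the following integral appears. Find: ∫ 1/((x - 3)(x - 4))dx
Partial fractions: 1/((x-3)(x-4))=A/(x-3)+B/(x-4)
A=-1, B=1
∫ [-1· 1/(x-3)+1· 1/(x-4)] dx
=(1)[ln|x-4| - ln|x-3|]+C

Answer: ln|(x-4)/(x-3)|+C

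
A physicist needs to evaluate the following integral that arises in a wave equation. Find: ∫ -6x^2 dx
Using power rule: ∫ -6x^2 dx = -6/3 x^3+C = -2x^3+C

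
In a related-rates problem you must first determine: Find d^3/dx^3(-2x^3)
Apply power rule 3 times:
d^1: -6x^2
d^2: -12x
d^3: -12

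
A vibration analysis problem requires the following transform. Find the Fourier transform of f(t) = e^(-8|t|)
Using the standard pair: F{e^(-a|t|)}=2a/(a^2+omega^2)
With a=8: F(omega)=16/(64+omega^2)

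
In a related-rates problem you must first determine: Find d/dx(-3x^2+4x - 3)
Power rule: d/dx(ax^n)=n·a·x^(n-1)
Term by term: -6·x+4

Answer: -6x+4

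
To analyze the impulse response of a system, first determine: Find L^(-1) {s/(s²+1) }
L^(-1){s/(s²+w²)} = cos(wt)
Here w = 1

Answer: cos(t)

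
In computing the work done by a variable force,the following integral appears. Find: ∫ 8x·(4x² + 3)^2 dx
Let u=4x²+3, du=8x dx
∫ u^2 du=u^3/3+C

Answer: (4x²+3)^3/3+C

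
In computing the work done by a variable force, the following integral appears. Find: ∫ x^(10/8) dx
Power rule: ∫ x^(5/4) dx=x^(9/4)/(9/4)+C

Answer: (4/9)·x^(9/4)+C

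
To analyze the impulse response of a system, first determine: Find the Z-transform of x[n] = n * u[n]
Standard pair: Z{n*u[n]} = z/(z-1)^2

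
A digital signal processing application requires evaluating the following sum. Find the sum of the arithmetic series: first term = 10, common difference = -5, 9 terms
Last term: a_n = 10+(9-1)·-5 = -30
Sum = n(a_1+a_n)/2 = 9(10+(-30))/2 = -90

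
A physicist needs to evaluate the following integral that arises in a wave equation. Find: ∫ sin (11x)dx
Using substitution u=11x: ∫ sin(u) du/11=-cos(u)/11 + C

Answer: (-1/11)cos(11x) + C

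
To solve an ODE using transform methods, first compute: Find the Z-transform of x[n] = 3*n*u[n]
Z{n*u[n]}=z/(z-1)^2
By linearity: Z{3*n*u[n]}=3z/(z-1)^2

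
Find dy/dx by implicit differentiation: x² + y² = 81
Differentiate both sides: 2x+2y·(dy/dx)=0
Solve: dy/dx=-2x/(2y)=-x/y

Answer: dy/dx=-x/y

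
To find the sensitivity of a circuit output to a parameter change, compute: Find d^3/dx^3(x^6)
Apply power rule 3 times:
d^1: 6x^5
d^2: 30x^4
d^3: 120x^3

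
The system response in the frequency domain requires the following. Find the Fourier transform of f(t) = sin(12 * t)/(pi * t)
sin(W*t)/(pi*t)=(W/pi)*sinc(W*t/pi) is the impulse response of the ideal low-pass filter with cutoff W (here W=12).
Its Fourier transform is a rectangular function:
F(omega)=1 for |omega| < 12, 0 otherwise

Answer: rect(omega/24) [i.e., 1 for |omega| < 12, 0 otherwise]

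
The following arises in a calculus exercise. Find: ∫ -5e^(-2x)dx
Since d/dx[e^(-2x)]=-2e^(-2x), we get 5/2 e^(-2x)+C

Answer: (5/2)e^(-2x)+C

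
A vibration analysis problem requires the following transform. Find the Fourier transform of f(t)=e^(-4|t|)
Using the standard pair: F{e^(-a|t|)} = 2a/(a^2 + omega^2)
With a = 4: F(omega) = 8/(16 + omega^2)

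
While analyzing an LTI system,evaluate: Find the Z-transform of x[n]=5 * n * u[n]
Z{n * u[n]} = z/(z-1)^2
By linearity: Z{5 * n * u[n]} = 5z/(z-1)^2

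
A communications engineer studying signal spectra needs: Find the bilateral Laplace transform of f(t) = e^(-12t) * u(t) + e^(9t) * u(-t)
For e^(-12t)*u(t): L = 1/(s+12), Re(s) > -12
For e^(9t)*u(-t): L = -1/(s-9), Re(s) < 9
Combined: F(s) = 1/(s+12)-1/(s-9), -12 < Re(s) < 9

Answer: 1/(s+12)-1/(s-9), ROC: -12 < Re(s) < 9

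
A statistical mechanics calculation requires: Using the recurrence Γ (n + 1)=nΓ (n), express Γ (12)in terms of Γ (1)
Γ(12)=11Γ(11)=11·10Γ(10)=...=11!·Γ(1)=39916800·Γ(1)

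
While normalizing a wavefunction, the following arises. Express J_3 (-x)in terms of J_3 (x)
For integer n: J_n(-x)=(-1)^n J_n(x)
With n=3: J_3(-x)=(-1)^3 J_3(x)=-J_3(x)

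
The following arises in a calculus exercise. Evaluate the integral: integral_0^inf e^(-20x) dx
integral_0^inf e^(-20x) dx = [-1/20 * e^(-20x)]_0^inf
= 0 - (-1/20) = 1/20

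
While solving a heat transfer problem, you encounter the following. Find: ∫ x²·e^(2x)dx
Integration by parts twice:
First: u=x², dv=e^(2x) dx => x²e^(2x)/2 - (2/2)∫ xe^(2x) dx
Second (∫ xe^(2x) dx): xe^(2x)/2 - e^(2x)/4
Combining: e^(2x)(x²/2 - 2x/4 + 2/8) + C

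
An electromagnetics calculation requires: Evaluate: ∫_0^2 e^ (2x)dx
Antiderivative: (1/2)e^(2x)
Evaluate: (1/2)(e^4-1)

Answer: (e^4-1)/2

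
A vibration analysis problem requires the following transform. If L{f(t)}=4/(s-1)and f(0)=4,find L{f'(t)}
L{f'(t)} = s·F(s) - f(0) = 4s/(s-1) - 4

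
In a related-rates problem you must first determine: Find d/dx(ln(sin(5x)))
Chain rule: d/dx[ln(u)] = u'/u where u = sin(5x)
u' = 5cos(5x)

Answer: (5cos(5x))/(sin(5x))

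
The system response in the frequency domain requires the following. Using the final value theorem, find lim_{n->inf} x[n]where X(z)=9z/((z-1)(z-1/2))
Final value theorem: lim x[n] = lim_{z->1} (z-1) * X(z)
(z-1) * X(z) = 9z/(z-1/2)
As z->1: 9/(1-1/2) = 9/(1/2) = 18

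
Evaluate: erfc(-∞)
erfc(x) = 1 - erf(x); erfc(-∞) = 1 - erf(-∞) = 1 - (-1) = 2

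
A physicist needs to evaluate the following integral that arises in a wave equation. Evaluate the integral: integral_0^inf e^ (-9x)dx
integral_0^inf e^(-9x) dx = [-1/9 * e^(-9x)]_0^inf
= 0 - (-1/9) = 1/9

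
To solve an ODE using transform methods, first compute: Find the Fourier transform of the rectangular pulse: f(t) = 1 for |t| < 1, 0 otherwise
F(omega) = integral from -1 to 1 of e^(-j * omega * t) dt
= 2 * sin(1 * omega)/omega = 2 * sinc(1 * omega/pi)

Answer: 2 * sin(1 * omega)/omega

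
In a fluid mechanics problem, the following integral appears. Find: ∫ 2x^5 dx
Using power rule: ∫ 2x^5 dx=2/6 x^6+C=(1/3)x^6+C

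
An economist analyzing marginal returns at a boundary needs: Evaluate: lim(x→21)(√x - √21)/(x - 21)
Multiply by conjugate (√x + √21)/(√x + √21):
=(x - 21)/((x - 21)(√x + √21))=1/(√x + √21)
As x → 21: 1/(2√21)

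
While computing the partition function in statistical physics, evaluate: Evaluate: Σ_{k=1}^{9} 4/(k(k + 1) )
Partial fractions: 4/(k(k+1)) = 4/k - 4/(k+1)
Telescoping sum: 4(1-1/10) = 4·9/10

Answer: 18/5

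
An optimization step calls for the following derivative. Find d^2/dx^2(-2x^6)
Apply power rule 2 times:
d^1: -12x^5
d^2: -60x^4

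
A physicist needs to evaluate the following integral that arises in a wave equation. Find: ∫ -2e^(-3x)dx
Since d/dx[e^(-3x)]=-3e^(-3x), we get 2/3 e^(-3x) + C

Answer: (2/3)e^(-3x) + C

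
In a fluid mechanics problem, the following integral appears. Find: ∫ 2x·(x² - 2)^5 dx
Let u = x² - 2, du = 2x dx
∫ u^5 du = u^6/6+C

Answer: (x² - 2)^6/6+C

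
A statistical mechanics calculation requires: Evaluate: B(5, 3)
B(x,y) = Γ(x)Γ(y)/Γ(x+y) = (x-1)!(y-1)!/(x+y-1)!
B(5,3) = 4!·2!/7! = 1/105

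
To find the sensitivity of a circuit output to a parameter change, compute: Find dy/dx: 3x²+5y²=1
Differentiate: 6x+10y·(dy/dx) = 0
dy/dx = -6x/(10y) = -(3/5)·(x/y)

Answer: dy/dx = -(3/5)·(x/y)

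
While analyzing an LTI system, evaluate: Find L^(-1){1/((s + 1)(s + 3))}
Partial fractions: 1/((s + 1)(s + 3))=A/(s + 1) + B/(s + 3)
Cover-up: A=1/(s + 3)|_{s=-1}=1/2; B=1/(s + 1)|_{s=-3}=-1/2
L^(-1)=(1/2)e^(-t) - (1/2)e^(-3t)

Answer: (1/2)(e^(-t) - e^(-3t))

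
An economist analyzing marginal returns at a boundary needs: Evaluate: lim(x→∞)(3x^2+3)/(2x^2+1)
Divide numerator and denominator by x^2:
lim (3 + 3/x^2)/(2 + 1/x^2) = 3/2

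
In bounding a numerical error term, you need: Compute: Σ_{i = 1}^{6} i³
Using formula: Σ i^3 = [n(n + 1)/2]² = [6·7/2]² = 441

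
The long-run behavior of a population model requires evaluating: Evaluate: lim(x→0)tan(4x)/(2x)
tan(u) ≈ u for small u:
tan(4x)/(2x) ≈ 4x/(2x)=4/2

Answer: 2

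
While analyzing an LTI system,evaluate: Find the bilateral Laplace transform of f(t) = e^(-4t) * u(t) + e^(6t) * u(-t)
For e^(-4t) * u(t): L=1/(s + 4), Re(s) > -4
For e^(6t) * u(-t): L=-1/(s-6), Re(s) < 6
Combined: F(s)=1/(s + 4) - 1/(s-6), -4 < Re(s) < 6

Answer: 1/(s + 4) - 1/(s-6), ROC: -4 < Re(s) < 6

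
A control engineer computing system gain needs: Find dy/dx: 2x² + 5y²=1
Differentiate: 4x+10y·(dy/dx) = 0
dy/dx = -4x/(10y) = -(2/5)·(x/y)

Answer: dy/dx = -(2/5)·(x/y)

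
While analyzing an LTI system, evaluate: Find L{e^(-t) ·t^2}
First shifting: L{e^(at)f(t)} = F(s-a)
L{t^2} = 2/s^3
Shift s → s + 1: 2/(s + 1)^3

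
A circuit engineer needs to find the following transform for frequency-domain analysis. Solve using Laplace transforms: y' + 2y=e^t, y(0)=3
Take L: sY - 3 + 2Y=1/(s-1)
Y(s + 2)=1/(s-1) + 3
Y=1/((s-1)(s + 2)) + 3/(s + 2)
Partial fractions: 1/((s-1)(s + 2))=(1/3)/(s-1) - (1/3)/(s + 2)
So Y=(1/3)/(s-1) + (8/3)/(s + 2)
Inverse Laplace transform (L^(-1){1/(s-1)}=e^t, L^(-1){1/(s + 2)}=e^(-2t)):

Answer: y(t)=(1/3)·e^t + (8/3)·e^(-2t)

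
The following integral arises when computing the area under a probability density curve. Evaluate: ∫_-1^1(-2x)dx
Step 1: Find antiderivative F(x)=-x^2
Step 2: F(1) - F(-1)=-1 - (-1)=0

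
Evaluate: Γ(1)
Γ(n)=(n-1)! for positive integers
Γ(1)=0!=1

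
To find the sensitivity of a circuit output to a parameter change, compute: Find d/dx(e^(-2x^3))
Chain rule: d/dx[e^u]=e^u · u' where u=-2x^3
u'=-6x^2

Answer: -6x^2·e^(-2x^3)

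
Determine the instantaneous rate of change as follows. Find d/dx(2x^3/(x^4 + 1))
Quotient rule: (f/g)'=(f'g - fg')/g²
f=2x^3, f'=6x^2
g=x^4 + 1, g'=4x^3

Answer: (6x^2·(x^4 + 1) - 8x^6)/(x^4 + 1)²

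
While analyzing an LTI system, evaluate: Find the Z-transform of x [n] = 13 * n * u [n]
Z{n * u[n]}=z/(z-1)^2
By linearity: Z{13 * n * u[n]}=13z/(z-1)^2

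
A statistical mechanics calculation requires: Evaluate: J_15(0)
J_n(0)=0 for all n > 0 (Bessel function of first kind)
J_15(0)=0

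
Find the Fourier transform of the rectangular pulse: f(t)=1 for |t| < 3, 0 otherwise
F(omega) = integral from -3 to 3 of e^(-j * omega * t) dt
= 2 * sin(3 * omega)/omega = 6 * sinc(3 * omega/pi)

Answer: 2 * sin(3 * omega)/omega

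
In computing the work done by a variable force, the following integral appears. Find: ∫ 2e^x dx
Since d/dx[e^x] = + e^x, we get 2e^x + C

Answer: 2e^x + C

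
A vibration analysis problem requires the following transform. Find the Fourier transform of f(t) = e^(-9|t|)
Using the standard pair: F{e^(-a|t|)} = 2a/(a^2 + omega^2)
With a = 9: F(omega) = 18/(81 + omega^2)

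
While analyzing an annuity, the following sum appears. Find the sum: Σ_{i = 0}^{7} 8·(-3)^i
Geometric series: S=a(1 - r^n)/(1 - r)
a=8, r=-3, n=8
S=8(1-6561)/4=-13120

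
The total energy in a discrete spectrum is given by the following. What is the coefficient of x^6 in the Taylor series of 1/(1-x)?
1/(1-x)=Σ x^n for |x|<1
All coefficients are 1

Answer: 1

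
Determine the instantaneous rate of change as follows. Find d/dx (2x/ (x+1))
Quotient rule: (f/g)' = (f'g - fg')/g²
f = 2x, f' = 2
g = x+1, g' = 1

Answer: (2·(x+1)-2x)/(x+1)²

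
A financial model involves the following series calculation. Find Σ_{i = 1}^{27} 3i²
= 3·n(n+1)(2n+1)/6 = 3·27·28·55/6 = 20790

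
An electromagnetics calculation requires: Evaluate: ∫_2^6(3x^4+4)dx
Step 1: Find antiderivative F(x)=(3/5)x^5 + 4x
Step 2: F(6) - F(2)=23448/5 - (136/5)=23312/5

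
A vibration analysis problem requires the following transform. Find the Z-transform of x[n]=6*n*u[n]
Z{n*u[n]}=z/(z-1)^2
By linearity: Z{6*n*u[n]}=6z/(z-1)^2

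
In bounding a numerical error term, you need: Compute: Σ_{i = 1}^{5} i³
Using formula: Σ i^3=[n(n+1)/2]²=[5·6/2]²=225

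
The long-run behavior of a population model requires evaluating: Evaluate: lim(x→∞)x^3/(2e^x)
Apply L'Hôpital 3 times (∞/∞ each time):
Eventually get 3!/(2e^x) → 0

Answer: 0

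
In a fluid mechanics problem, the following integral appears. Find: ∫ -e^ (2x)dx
Since d/dx[e^(2x)]=2e^(2x), we get -1/2 e^(2x)+C

Answer: (-1/2)e^(2x)+C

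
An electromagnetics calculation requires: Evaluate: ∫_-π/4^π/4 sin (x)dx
Antiderivative: -cos(x)
Evaluate at bounds: [-cos(1·π/4)/1] - [-cos(1·-π/4)/1]
= (-(√2/2)+(√2/2))/1 = 0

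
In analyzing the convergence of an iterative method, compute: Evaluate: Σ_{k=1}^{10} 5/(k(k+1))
Partial fractions: 5/(k(k + 1))=5/k - 5/(k + 1)
Telescoping sum: 5(1 - 1/11)=5·10/11

Answer: 50/11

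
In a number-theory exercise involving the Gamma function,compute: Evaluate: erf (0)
erf(0)=0 (error function is odd and erf(0)=0 by definition)

Answer: 0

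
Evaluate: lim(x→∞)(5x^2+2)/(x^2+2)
Divide numerator and denominator by x^2:
lim (5+2/x^2)/(1+2/x^2)=5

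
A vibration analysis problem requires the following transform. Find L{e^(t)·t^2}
First shifting: L{e^(at)f(t)}=F(s-a)
L{t^2}=2/s^3
Shift s → s-1: 2/(s-1)^3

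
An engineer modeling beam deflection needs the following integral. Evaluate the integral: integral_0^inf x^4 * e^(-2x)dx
This is a Gamma integral. Substitute u = 2x (du = 2 dx):
integral_0^inf x^4*e^(-2x) dx = (1/2^5) integral_0^inf u^4*e^(-u) du
= Gamma(5)/2^5 = 4!/2^5 = 24/32

Answer: 3/4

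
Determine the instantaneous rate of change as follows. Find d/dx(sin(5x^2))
Chain rule: d/dx[sin(u)]=cos(u)·u' where u=5x^2
u'=10x

Answer: 10x·cos(5x^2)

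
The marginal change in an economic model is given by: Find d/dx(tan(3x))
Chain rule: d/dx[tan(u)] = sec²(u)·u' where u = 3x
u' = 3

Answer: 3·sec²(3x)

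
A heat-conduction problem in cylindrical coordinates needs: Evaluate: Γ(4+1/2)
Γ(n + 1/2)=(2n)!√π/(4^n·n!)
=40320√π/(256·24)=(105/16)·√π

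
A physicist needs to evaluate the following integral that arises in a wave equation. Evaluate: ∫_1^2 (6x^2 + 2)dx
Step 1: Find antiderivative F(x) = 2x^3+2x
Step 2: F(2) - F(1) = 20 - (4) = 16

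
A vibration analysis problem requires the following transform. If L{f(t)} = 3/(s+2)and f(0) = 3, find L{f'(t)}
L{f'(t)} = s·F(s) - f(0) = 3s/(s+2)-3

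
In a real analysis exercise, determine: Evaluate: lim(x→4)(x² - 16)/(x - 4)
Factor: (x² - 16) = (x-4)(x + 4)
Cancel (x-4): lim(x→4) (x + 4) = 8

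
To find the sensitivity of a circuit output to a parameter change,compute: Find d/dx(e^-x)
Chain rule: d/dx[e^u]=e^u · u' where u=-x
u'=-1

Answer: -1·e^-x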